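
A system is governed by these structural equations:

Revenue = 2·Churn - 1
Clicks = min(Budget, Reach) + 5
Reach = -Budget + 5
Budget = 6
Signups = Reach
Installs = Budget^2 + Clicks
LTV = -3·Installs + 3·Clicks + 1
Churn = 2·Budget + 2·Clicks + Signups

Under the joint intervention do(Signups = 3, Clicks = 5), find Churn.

25

The joint intervention fixes Signups = 3, Clicks = 5, removing each variable's own equation.
Churn = 2·Budget + 2·Clicks + Signups  [with Budget=6, Clicks=5, Signups=3]  = 25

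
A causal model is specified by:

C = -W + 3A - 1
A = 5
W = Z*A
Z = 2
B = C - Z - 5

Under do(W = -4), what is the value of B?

do(W=-4) replaces the equation W = Z*A with the constant W = -4.
C = -W + 3A - 1  [with W=-4, A=5]  = 18
B = C - Z - 5  [with C=18, Z=2]  = 11

11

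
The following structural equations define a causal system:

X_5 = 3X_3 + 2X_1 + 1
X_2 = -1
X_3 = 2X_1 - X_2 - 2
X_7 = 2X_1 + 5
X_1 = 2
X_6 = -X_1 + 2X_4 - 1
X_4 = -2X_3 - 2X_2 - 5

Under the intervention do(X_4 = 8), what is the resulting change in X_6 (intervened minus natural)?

34

Under do(X_4=8), the mechanism X_4 = -2X_3 - 2X_2 - 5 is discarded; X_4 is fixed at 8.
X_6 = -X_1 + 2X_4 - 1  [with X_1=2, X_4=8]  = 13
Without intervention: X_3 = 2X_1 - X_2 - 2  [with X_1=2, X_2=-1]  = 3; X_4 = -2X_3 - 2X_2 - 5  [with X_3=3, X_2=-1]  = -9; X_6 = -X_1 + 2X_4 - 1  [with X_1=2, X_4=-9]  = -21.
Change = 13 − (-21) = 34.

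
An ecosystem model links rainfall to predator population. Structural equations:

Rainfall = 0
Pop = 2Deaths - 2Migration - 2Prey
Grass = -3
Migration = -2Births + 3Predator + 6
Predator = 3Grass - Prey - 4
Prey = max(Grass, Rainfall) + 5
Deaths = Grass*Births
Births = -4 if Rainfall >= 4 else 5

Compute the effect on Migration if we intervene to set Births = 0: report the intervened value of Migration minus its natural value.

10

Under do(Births=0), the mechanism Births = -4 if Rainfall >= 4 else 5 is discarded; Births is fixed at 0.
Prey = max(Grass, Rainfall) + 5  [with Grass=-3, Rainfall=0]  = 5
Predator = 3Grass - Prey - 4  [with Grass=-3, Prey=5]  = -18
Migration = -2Births + 3Predator + 6  [with Births=0, Predator=-18]  = -48
Without intervention: Prey = max(Grass, Rainfall) + 5  [with Grass=-3, Rainfall=0]  = 5; Predator = 3Grass - Prey - 4  [with Grass=-3, Prey=5]  = -18; Births = -4 if Rainfall >= 4 else 5  [with Rainfall=0]  = 5; Migration = -2Births + 3Predator + 6  [with Births=5, Predator=-18]  = -58.
Change = -48 − (-58) = 10.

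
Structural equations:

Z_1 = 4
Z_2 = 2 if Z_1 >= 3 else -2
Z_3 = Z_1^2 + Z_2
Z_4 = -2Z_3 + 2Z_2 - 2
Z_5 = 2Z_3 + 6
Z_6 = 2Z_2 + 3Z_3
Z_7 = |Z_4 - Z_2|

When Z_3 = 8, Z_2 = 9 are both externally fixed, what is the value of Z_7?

9

The joint intervention fixes Z_3 = 8, Z_2 = 9, removing each variable's own equation.
Z_4 = -2Z_3 + 2Z_2 - 2  [with Z_3=8, Z_2=9]  = 0
Z_7 = |Z_4 - Z_2|  [with Z_4=0, Z_2=9]  = 9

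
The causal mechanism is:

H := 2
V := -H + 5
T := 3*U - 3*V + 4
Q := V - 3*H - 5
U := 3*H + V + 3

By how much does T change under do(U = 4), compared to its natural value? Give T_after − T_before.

-24

The intervention breaks the incoming arrows to U: U := 3*H + V + 3 no longer applies, and U = 4.
V = -H + 5  [with H=2]  = 3
T = 3*U - 3*V + 4  [with U=4, V=3]  = 7
Without intervention: V = -H + 5  [with H=2]  = 3; U = 3*H + V + 3  [with H=2, V=3]  = 12; T = 3*U - 3*V + 4  [with U=12, V=3]  = 31.
Change = 7 − 31 = -24.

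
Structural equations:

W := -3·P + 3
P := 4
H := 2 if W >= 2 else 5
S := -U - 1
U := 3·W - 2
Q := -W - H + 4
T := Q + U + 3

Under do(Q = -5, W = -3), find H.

Setting Q = -5, W = -3 by intervention discards those variables' equations.
H = 2 if W >= 2 else 5  [with W=-3]  = 5

5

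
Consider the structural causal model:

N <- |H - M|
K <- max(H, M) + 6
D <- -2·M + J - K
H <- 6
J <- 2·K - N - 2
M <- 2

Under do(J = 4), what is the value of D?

-12

The intervention breaks the incoming arrows to J: J <- 2·K - N - 2 no longer applies, and J = 4.
K = max(H, M) + 6  [with H=6, M=2]  = 12
D = -2·M + J - K  [with M=2, J=4, K=12]  = -12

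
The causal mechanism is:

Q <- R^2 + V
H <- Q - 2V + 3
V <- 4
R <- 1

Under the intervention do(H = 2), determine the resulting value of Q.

5

Under do(H=2), the mechanism H <- Q - 2V + 3 is discarded; H is fixed at 2.
Since Q is not a descendant of the intervened variable, it is unaffected.
Q = R^2 + V  [with R=1, V=4]  = 5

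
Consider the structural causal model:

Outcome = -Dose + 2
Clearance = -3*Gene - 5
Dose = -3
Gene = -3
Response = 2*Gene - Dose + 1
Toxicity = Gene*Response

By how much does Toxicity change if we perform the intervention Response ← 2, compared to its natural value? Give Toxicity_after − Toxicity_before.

The intervention breaks the incoming arrows to Response: Response = 2*Gene - Dose + 1 no longer applies, and Response = 2.
Toxicity = Gene*Response  [with Gene=-3, Response=2]  = -6
Without intervention: Response = 2*Gene - Dose + 1  [with Gene=-3, Dose=-3]  = -2; Toxicity = Gene*Response  [with Gene=-3, Response=-2]  = 6.
Change = -6 − 6 = -12.

-12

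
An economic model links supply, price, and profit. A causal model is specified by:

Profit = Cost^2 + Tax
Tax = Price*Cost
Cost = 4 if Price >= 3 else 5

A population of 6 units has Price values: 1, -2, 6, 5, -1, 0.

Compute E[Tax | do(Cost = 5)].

7.5

do(Cost=5) breaks Cost's dependence on Price. With Cost=5 fixed, Tax across the units is 5, -10, 30, 25, -5, 0, mean 7.5.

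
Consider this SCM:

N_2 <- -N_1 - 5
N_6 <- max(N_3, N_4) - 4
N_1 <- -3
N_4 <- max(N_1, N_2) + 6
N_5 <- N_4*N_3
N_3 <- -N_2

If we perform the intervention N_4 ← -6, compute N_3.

Under do(N_4=-6), the mechanism N_4 <- max(N_1, N_2) + 6 is discarded; N_4 is fixed at -6.
Since N_3 is not a descendant of the intervened variable, it is unaffected.
N_2 = -N_1 - 5  [with N_1=-3]  = -2
N_3 = -N_2  [with N_2=-2]  = 2

2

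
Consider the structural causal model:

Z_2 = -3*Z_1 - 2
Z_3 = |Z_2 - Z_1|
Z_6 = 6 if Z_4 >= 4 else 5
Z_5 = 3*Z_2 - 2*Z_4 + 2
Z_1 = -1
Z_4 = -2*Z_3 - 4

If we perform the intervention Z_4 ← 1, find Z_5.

Intervening sets Z_4 = 1 and removes its equation (Z_4 = -2*Z_3 - 4).
Z_2 = -3*Z_1 - 2  [with Z_1=-1]  = 1
Z_5 = 3*Z_2 - 2*Z_4 + 2  [with Z_2=1, Z_4=1]  = 3

3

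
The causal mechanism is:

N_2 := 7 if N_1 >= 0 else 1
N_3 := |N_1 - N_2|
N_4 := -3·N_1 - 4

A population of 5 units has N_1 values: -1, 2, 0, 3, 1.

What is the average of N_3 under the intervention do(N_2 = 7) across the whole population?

Every unit gets N_2=7 under the intervention. N_3 values become 8, 5, 7, 4, 6; E[N_3|do(N_2=7)] = 6.

6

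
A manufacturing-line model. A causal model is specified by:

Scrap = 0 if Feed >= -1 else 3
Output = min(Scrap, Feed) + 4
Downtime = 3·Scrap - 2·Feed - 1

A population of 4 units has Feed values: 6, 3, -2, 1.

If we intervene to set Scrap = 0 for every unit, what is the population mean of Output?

3.5

do(Scrap=0) breaks Scrap's dependence on Feed. With Scrap=0 fixed, Output across the units is 4, 4, 2, 4, mean 3.5.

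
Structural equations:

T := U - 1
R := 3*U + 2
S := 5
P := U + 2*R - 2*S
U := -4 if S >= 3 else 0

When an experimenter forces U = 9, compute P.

Under do(U=9), the mechanism U := -4 if S >= 3 else 0 is discarded; U is fixed at 9.
R = 3*U + 2  [with U=9]  = 29
P = U + 2*R - 2*S  [with U=9, R=29, S=5]  = 57

57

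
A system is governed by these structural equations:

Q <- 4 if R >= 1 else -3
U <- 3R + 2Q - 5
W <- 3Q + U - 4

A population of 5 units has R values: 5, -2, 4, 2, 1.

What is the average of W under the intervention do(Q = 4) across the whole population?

17

Under do(Q=4), Q's equation is replaced by Q=4 for every unit. Per-unit W: 26, 5, 23, 17, 14. Mean = 17.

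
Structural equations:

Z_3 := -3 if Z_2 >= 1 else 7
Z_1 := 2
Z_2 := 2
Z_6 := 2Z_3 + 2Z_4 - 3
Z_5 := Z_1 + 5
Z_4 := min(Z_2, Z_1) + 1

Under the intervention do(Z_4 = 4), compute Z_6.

Under do(Z_4=4), the mechanism Z_4 := min(Z_2, Z_1) + 1 is discarded; Z_4 is fixed at 4.
Z_3 = -3 if Z_2 >= 1 else 7  [with Z_2=2]  = -3
Z_6 = 2Z_3 + 2Z_4 - 3  [with Z_3=-3, Z_4=4]  = -1

-1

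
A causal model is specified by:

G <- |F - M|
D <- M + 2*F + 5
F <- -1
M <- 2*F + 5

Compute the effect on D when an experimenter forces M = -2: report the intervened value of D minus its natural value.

-5

The intervention breaks the incoming arrows to M: M <- 2*F + 5 no longer applies, and M = -2.
D = M + 2*F + 5  [with M=-2, F=-1]  = 1
Without intervention: M = 2*F + 5  [with F=-1]  = 3; D = M + 2*F + 5  [with M=3, F=-1]  = 6.
Change = 1 − 6 = -5.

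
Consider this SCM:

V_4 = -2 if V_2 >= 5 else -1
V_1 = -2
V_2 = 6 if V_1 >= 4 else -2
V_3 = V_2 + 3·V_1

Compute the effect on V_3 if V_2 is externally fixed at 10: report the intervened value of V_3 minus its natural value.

12

The intervention breaks the incoming arrows to V_2: V_2 = 6 if V_1 >= 4 else -2 no longer applies, and V_2 = 10.
V_3 = V_2 + 3·V_1  [with V_2=10, V_1=-2]  = 4
Without intervention: V_2 = 6 if V_1 >= 4 else -2  [with V_1=-2]  = -2; V_3 = V_2 + 3·V_1  [with V_2=-2, V_1=-2]  = -8.
Change = 4 − (-8) = 12.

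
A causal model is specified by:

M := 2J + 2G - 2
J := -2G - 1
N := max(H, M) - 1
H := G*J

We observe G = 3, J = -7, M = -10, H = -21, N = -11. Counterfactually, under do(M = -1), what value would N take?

-2

do(M=-1) replaces the equation M := 2J + 2G - 2 with the constant M = -1.
J = -2G - 1  [with G=3]  = -7
H = G*J  [with G=3, J=-7]  = -21
N = max(H, M) - 1  [with H=-21, M=-1]  = -2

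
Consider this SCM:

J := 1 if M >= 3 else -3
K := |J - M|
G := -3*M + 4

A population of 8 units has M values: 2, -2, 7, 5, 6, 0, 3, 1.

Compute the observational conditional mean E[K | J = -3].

3.25

Observing J=-3 restricts to units where J's equation naturally yields -3: M ∈ {2, -2, 0, 1}. In that subpopulation K = 5, 1, 3, 4, mean 3.25.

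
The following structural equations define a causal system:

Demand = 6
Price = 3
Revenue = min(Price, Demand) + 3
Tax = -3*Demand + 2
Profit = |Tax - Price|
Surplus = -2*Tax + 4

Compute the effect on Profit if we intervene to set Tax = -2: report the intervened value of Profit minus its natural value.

-14

Intervening sets Tax = -2 and removes its equation (Tax = -3*Demand + 2).
Profit = |Tax - Price|  [with Tax=-2, Price=3]  = 5
Without intervention: Tax = -3*Demand + 2  [with Demand=6]  = -16; Profit = |Tax - Price|  [with Tax=-16, Price=3]  = 19.
Change = 5 − 19 = -14.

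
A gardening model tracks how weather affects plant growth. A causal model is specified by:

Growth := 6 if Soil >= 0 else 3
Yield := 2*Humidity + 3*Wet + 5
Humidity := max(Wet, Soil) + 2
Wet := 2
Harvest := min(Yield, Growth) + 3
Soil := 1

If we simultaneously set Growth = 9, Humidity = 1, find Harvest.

12

Setting Growth = 9, Humidity = 1 by intervention discards those variables' equations.
Yield = 2*Humidity + 3*Wet + 5  [with Humidity=1, Wet=2]  = 13
Harvest = min(Yield, Growth) + 3  [with Yield=13, Growth=9]  = 12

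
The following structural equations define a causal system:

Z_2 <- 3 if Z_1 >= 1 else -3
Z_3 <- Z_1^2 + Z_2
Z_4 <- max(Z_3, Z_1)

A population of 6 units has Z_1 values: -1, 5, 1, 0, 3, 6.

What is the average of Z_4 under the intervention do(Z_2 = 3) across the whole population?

Every unit gets Z_2=3 under the intervention. Z_4 values become 4, 28, 4, 3, 12, 39; E[Z_4|do(Z_2=3)] = 15.

15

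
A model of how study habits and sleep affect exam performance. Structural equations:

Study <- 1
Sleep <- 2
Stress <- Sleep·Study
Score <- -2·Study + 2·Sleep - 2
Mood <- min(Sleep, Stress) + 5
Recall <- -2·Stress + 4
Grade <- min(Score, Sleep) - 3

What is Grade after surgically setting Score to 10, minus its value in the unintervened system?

2

The intervention breaks the incoming arrows to Score: Score <- -2·Study + 2·Sleep - 2 no longer applies, and Score = 10.
Grade = min(Score, Sleep) - 3  [with Score=10, Sleep=2]  = -1
Without intervention: Score = -2·Study + 2·Sleep - 2  [with Study=1, Sleep=2]  = 0; Grade = min(Score, Sleep) - 3  [with Score=0, Sleep=2]  = -3.
Change = -1 − (-3) = 2.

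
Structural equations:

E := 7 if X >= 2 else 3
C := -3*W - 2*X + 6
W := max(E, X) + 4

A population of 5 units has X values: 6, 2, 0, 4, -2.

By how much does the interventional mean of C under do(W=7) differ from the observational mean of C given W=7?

The intervention sets W=7 in all 5 units regardless of X. Recomputing C per unit gives -27, -19, -15, -23, -11; average -19.
Conditioning on W=7 selects the 2 unit(s) with X ∈ {0, -2}. Their C values: -15, -11. Mean = -13.
Difference = -19 − (-13) = -6.

-6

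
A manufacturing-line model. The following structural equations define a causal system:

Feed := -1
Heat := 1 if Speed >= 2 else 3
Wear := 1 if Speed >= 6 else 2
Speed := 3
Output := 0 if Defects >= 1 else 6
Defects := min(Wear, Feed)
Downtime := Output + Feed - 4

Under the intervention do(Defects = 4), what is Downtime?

Under do(Defects=4), the mechanism Defects := min(Wear, Feed) is discarded; Defects is fixed at 4.
Output = 0 if Defects >= 1 else 6  [with Defects=4]  = 0
Downtime = Output + Feed - 4  [with Output=0, Feed=-1]  = -5

-5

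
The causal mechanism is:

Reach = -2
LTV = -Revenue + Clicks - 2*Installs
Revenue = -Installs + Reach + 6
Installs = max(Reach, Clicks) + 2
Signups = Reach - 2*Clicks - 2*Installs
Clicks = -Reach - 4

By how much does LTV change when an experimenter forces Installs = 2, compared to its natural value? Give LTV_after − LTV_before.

-2

The intervention breaks the incoming arrows to Installs: Installs = max(Reach, Clicks) + 2 no longer applies, and Installs = 2.
Clicks = -Reach - 4  [with Reach=-2]  = -2
Revenue = -Installs + Reach + 6  [with Installs=2, Reach=-2]  = 2
LTV = -Revenue + Clicks - 2*Installs  [with Revenue=2, Clicks=-2, Installs=2]  = -8
Without intervention: Clicks = -Reach - 4  [with Reach=-2]  = -2; Installs = max(Reach, Clicks) + 2  [with Reach=-2, Clicks=-2]  = 0; Revenue = -Installs + Reach + 6  [with Installs=0, Reach=-2]  = 4; LTV = -Revenue + Clicks - 2*Installs  [with Revenue=4, Clicks=-2, Installs=0]  = -6.
Change = -8 − (-6) = -2.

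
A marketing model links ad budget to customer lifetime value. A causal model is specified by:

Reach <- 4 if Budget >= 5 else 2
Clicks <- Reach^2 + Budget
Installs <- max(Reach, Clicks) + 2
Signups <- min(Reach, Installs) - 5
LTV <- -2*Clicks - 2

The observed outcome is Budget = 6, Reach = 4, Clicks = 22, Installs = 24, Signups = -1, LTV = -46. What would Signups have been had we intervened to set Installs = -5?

-10

Intervening sets Installs = -5 and removes its equation (Installs <- max(Reach, Clicks) + 2).
Reach = 4 if Budget >= 5 else 2  [with Budget=6]  = 4
Signups = min(Reach, Installs) - 5  [with Reach=4, Installs=-5]  = -10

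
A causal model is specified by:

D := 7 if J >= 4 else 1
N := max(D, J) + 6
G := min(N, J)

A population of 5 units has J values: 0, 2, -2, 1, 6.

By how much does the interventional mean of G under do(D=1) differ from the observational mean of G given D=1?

Every unit gets D=1 under the intervention. G values become 0, 2, -2, 1, 6; E[G|do(D=1)] = 1.4.
E[G|D=1] averages over only the 4 units with D=1 (J = 0, 2, -2, 1): G = 0, 2, -2, 1, mean 0.25.
Difference = 1.4 − 0.25 = 1.15.

1.15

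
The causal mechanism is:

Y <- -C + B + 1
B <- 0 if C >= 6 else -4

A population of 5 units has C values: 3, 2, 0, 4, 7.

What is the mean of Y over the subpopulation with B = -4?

E[Y|B=-4] averages over only the 4 units with B=-4 (C = 3, 2, 0, 4): Y = -6, -5, -3, -7, mean -5.25.

-5.25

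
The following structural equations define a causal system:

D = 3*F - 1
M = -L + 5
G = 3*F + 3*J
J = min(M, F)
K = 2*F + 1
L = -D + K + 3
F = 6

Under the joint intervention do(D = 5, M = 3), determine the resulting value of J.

3

Setting D = 5, M = 3 by intervention discards those variables' equations.
J = min(M, F)  [with M=3, F=6]  = 3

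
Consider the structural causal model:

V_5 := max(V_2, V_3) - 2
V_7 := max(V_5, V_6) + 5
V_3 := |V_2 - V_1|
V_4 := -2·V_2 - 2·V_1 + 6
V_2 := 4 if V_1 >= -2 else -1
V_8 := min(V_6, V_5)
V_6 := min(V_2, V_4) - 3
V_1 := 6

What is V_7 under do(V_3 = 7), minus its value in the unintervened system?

3

The intervention breaks the incoming arrows to V_3: V_3 := |V_2 - V_1| no longer applies, and V_3 = 7.
V_2 = 4 if V_1 >= -2 else -1  [with V_1=6]  = 4
V_4 = -2·V_2 - 2·V_1 + 6  [with V_2=4, V_1=6]  = -14
V_5 = max(V_2, V_3) - 2  [with V_2=4, V_3=7]  = 5
V_6 = min(V_2, V_4) - 3  [with V_2=4, V_4=-14]  = -17
V_7 = max(V_5, V_6) + 5  [with V_5=5, V_6=-17]  = 10
Without intervention: V_2 = 4 if V_1 >= -2 else -1  [with V_1=6]  = 4; V_3 = |V_2 - V_1|  [with V_2=4, V_1=6]  = 2; V_4 = -2·V_2 - 2·V_1 + 6  [with V_2=4, V_1=6]  = -14; V_5 = max(V_2, V_3) - 2  [with V_2=4, V_3=2]  = 2; V_6 = min(V_2, V_4) - 3  [with V_2=4, V_4=-14]  = -17; V_7 = max(V_5, V_6) + 5  [with V_5=2, V_6=-17]  = 7.
Change = 10 − 7 = 3.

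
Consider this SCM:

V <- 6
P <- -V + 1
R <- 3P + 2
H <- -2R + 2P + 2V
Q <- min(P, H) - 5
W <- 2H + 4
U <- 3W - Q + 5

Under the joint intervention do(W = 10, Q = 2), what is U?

33

Setting W = 10, Q = 2 by intervention discards those variables' equations.
U = 3W - Q + 5  [with W=10, Q=2]  = 33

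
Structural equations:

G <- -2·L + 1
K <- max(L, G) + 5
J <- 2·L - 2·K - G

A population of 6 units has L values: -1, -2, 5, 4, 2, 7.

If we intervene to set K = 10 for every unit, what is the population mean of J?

-11

Under do(K=10), K's equation is replaced by K=10 for every unit. Per-unit J: -25, -29, -1, -5, -13, 7. Mean = -11.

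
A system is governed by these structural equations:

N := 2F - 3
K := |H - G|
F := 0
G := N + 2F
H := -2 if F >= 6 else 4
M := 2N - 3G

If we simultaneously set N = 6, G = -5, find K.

9

Under do(N = 6, G = -5), each intervened variable's structural equation is replaced by its fixed value.
H = -2 if F >= 6 else 4  [with F=0]  = 4
K = |H - G|  [with H=4, G=-5]  = 9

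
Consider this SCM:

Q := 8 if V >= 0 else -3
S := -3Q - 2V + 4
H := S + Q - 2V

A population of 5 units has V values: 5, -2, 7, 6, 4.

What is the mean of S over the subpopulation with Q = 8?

E[S|Q=8] averages over only the 4 units with Q=8 (V = 5, 7, 6, 4): S = -30, -34, -32, -28, mean -31.

-31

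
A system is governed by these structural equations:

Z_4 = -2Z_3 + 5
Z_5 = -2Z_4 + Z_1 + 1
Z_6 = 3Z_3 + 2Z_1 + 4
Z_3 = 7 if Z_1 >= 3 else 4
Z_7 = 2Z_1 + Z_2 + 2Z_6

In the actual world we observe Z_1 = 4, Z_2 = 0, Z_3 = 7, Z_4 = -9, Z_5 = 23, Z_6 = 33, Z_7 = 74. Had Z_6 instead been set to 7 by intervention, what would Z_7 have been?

22

Intervening sets Z_6 = 7 and removes its equation (Z_6 = 3Z_3 + 2Z_1 + 4).
Z_7 = 2Z_1 + Z_2 + 2Z_6  [with Z_1=4, Z_2=0, Z_6=7]  = 22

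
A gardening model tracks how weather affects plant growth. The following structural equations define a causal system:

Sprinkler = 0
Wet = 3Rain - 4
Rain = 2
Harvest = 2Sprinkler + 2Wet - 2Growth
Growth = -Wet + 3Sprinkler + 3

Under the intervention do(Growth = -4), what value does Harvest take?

12

Intervening sets Growth = -4 and removes its equation (Growth = -Wet + 3Sprinkler + 3).
Wet = 3Rain - 4  [with Rain=2]  = 2
Harvest = 2Sprinkler + 2Wet - 2Growth  [with Sprinkler=0, Wet=2, Growth=-4]  = 12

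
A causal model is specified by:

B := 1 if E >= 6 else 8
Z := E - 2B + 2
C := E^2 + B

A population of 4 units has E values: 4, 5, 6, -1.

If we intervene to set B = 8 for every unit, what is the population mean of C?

Every unit gets B=8 under the intervention. C values become 24, 33, 44, 9; E[C|do(B=8)] = 27.5.

27.5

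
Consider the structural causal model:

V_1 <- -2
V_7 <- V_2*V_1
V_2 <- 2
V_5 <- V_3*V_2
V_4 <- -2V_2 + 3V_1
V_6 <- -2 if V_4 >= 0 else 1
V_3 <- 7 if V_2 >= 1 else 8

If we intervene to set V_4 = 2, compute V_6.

Under do(V_4=2), the mechanism V_4 <- -2V_2 + 3V_1 is discarded; V_4 is fixed at 2.
V_6 = -2 if V_4 >= 0 else 1  [with V_4=2]  = -2

-2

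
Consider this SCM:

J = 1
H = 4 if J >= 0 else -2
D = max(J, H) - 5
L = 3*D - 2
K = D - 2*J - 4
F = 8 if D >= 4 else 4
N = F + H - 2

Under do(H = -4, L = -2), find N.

-2

Setting H = -4, L = -2 by intervention discards those variables' equations.
D = max(J, H) - 5  [with J=1, H=-4]  = -4
F = 8 if D >= 4 else 4  [with D=-4]  = 4
N = F + H - 2  [with F=4, H=-4]  = -2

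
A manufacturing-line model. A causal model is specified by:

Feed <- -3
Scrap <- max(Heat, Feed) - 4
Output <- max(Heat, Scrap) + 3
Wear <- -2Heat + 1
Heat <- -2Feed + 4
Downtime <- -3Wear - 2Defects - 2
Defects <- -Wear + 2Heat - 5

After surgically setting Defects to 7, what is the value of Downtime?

The intervention breaks the incoming arrows to Defects: Defects <- -Wear + 2Heat - 5 no longer applies, and Defects = 7.
Heat = -2Feed + 4  [with Feed=-3]  = 10
Wear = -2Heat + 1  [with Heat=10]  = -19
Downtime = -3Wear - 2Defects - 2  [with Wear=-19, Defects=7]  = 41

41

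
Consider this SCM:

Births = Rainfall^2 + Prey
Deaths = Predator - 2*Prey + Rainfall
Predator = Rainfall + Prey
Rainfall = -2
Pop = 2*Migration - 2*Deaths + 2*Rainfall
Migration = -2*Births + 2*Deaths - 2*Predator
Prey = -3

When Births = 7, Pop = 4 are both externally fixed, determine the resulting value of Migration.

The joint intervention fixes Births = 7, Pop = 4, removing each variable's own equation.
Predator = Rainfall + Prey  [with Rainfall=-2, Prey=-3]  = -5
Deaths = Predator - 2*Prey + Rainfall  [with Predator=-5, Prey=-3, Rainfall=-2]  = -1
Migration = -2*Births + 2*Deaths - 2*Predator  [with Births=7, Deaths=-1, Predator=-5]  = -6

-6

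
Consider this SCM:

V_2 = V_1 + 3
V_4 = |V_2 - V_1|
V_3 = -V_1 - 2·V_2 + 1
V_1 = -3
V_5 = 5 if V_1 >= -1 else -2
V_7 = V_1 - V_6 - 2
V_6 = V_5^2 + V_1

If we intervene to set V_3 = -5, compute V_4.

3

The intervention breaks the incoming arrows to V_3: V_3 = -V_1 - 2·V_2 + 1 no longer applies, and V_3 = -5.
V_4 is not downstream of the intervention, so its value is determined by the original equations.
V_2 = V_1 + 3  [with V_1=-3]  = 0
V_4 = |V_2 - V_1|  [with V_2=0, V_1=-3]  = 3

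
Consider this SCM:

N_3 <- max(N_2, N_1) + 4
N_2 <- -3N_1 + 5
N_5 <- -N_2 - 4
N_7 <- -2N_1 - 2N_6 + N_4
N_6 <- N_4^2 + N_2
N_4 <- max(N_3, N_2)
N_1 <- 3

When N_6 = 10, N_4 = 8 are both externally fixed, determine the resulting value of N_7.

-18

Under do(N_6 = 10, N_4 = 8), each intervened variable's structural equation is replaced by its fixed value.
N_7 = -2N_1 - 2N_6 + N_4  [with N_1=3, N_6=10, N_4=8]  = -18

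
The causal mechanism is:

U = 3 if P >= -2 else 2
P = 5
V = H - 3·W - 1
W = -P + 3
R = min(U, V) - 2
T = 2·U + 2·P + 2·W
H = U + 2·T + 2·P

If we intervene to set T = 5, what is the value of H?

23

Intervening sets T = 5 and removes its equation (T = 2·U + 2·P + 2·W).
U = 3 if P >= -2 else 2  [with P=5]  = 3
H = U + 2·T + 2·P  [with U=3, T=5, P=5]  = 23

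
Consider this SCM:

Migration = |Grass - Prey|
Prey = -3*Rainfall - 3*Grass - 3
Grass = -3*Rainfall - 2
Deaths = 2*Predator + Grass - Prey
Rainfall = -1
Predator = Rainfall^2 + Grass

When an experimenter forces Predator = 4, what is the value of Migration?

4

Under do(Predator=4), the mechanism Predator = Rainfall^2 + Grass is discarded; Predator is fixed at 4.
Since Migration is not a descendant of the intervened variable, it is unaffected.
Grass = -3*Rainfall - 2  [with Rainfall=-1]  = 1
Prey = -3*Rainfall - 3*Grass - 3  [with Rainfall=-1, Grass=1]  = -3
Migration = |Grass - Prey|  [with Grass=1, Prey=-3]  = 4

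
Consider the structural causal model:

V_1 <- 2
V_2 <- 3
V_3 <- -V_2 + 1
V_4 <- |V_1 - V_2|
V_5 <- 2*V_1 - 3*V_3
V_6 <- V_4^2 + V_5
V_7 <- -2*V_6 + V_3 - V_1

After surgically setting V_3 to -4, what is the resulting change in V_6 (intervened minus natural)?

The intervention breaks the incoming arrows to V_3: V_3 <- -V_2 + 1 no longer applies, and V_3 = -4.
V_4 = |V_1 - V_2|  [with V_1=2, V_2=3]  = 1
V_5 = 2*V_1 - 3*V_3  [with V_1=2, V_3=-4]  = 16
V_6 = V_4^2 + V_5  [with V_4=1, V_5=16]  = 17
Without intervention: V_3 = -V_2 + 1  [with V_2=3]  = -2; V_4 = |V_1 - V_2|  [with V_1=2, V_2=3]  = 1; V_5 = 2*V_1 - 3*V_3  [with V_1=2, V_3=-2]  = 10; V_6 = V_4^2 + V_5  [with V_4=1, V_5=10]  = 11.
Change = 17 − 11 = 6.

6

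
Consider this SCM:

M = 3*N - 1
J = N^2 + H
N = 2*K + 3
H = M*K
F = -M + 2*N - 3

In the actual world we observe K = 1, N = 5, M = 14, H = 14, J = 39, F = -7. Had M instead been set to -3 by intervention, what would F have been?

10

The intervention breaks the incoming arrows to M: M = 3*N - 1 no longer applies, and M = -3.
N = 2*K + 3  [with K=1]  = 5
F = -M + 2*N - 3  [with M=-3, N=5]  = 10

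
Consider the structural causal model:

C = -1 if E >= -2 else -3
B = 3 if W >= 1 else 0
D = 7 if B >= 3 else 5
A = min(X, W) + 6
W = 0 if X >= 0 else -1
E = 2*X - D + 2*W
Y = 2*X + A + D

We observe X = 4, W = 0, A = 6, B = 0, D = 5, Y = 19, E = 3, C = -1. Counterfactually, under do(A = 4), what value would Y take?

17

The intervention breaks the incoming arrows to A: A = min(X, W) + 6 no longer applies, and A = 4.
W = 0 if X >= 0 else -1  [with X=4]  = 0
B = 3 if W >= 1 else 0  [with W=0]  = 0
D = 7 if B >= 3 else 5  [with B=0]  = 5
Y = 2*X + A + D  [with X=4, A=4, D=5]  = 17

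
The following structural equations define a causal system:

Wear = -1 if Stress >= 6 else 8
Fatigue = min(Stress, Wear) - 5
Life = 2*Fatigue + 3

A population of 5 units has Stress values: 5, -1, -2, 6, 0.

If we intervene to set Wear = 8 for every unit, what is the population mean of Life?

-3.8

Every unit gets Wear=8 under the intervention. Life values become 3, -9, -11, 5, -7; E[Life|do(Wear=8)] = -3.8.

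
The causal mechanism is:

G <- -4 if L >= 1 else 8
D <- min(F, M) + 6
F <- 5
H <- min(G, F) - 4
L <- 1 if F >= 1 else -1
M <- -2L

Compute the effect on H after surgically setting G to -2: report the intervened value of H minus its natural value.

Under do(G=-2), the mechanism G <- -4 if L >= 1 else 8 is discarded; G is fixed at -2.
H = min(G, F) - 4  [with G=-2, F=5]  = -6
Without intervention: L = 1 if F >= 1 else -1  [with F=5]  = 1; G = -4 if L >= 1 else 8  [with L=1]  = -4; H = min(G, F) - 4  [with G=-4, F=5]  = -8.
Change = -6 − (-8) = 2.

2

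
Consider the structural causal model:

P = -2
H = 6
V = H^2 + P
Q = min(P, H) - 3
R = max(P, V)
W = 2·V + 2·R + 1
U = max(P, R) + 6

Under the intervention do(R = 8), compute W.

85

The intervention breaks the incoming arrows to R: R = max(P, V) no longer applies, and R = 8.
V = H^2 + P  [with H=6, P=-2]  = 34
W = 2·V + 2·R + 1  [with V=34, R=8]  = 85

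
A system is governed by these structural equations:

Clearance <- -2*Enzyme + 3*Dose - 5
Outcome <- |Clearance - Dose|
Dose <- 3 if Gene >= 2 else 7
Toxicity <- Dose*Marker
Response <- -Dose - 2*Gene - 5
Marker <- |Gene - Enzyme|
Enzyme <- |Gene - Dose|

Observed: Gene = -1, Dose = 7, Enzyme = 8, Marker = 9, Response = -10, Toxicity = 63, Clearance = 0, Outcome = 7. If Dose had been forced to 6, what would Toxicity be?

Under do(Dose=6), the mechanism Dose <- 3 if Gene >= 2 else 7 is discarded; Dose is fixed at 6.
Enzyme = |Gene - Dose|  [with Gene=-1, Dose=6]  = 7
Marker = |Gene - Enzyme|  [with Gene=-1, Enzyme=7]  = 8
Toxicity = Dose*Marker  [with Dose=6, Marker=8]  = 48

48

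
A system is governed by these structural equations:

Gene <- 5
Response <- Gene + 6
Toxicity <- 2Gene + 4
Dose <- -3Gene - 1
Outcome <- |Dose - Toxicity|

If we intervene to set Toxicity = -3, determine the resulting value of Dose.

-16

The intervention breaks the incoming arrows to Toxicity: Toxicity <- 2Gene + 4 no longer applies, and Toxicity = -3.
Since Dose is not a descendant of the intervened variable, it is unaffected.
Dose = -3Gene - 1  [with Gene=5]  = -16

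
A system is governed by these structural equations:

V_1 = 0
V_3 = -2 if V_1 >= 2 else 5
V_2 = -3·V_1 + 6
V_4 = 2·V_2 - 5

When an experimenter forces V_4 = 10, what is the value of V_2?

6

The intervention breaks the incoming arrows to V_4: V_4 = 2·V_2 - 5 no longer applies, and V_4 = 10.
Since V_2 is not a descendant of the intervened variable, it is unaffected.
V_2 = -3·V_1 + 6  [with V_1=0]  = 6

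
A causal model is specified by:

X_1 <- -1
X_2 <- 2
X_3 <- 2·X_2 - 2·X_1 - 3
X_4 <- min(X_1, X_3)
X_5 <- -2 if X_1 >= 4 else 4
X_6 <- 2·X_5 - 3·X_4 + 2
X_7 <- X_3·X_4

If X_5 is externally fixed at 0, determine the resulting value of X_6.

5

The intervention breaks the incoming arrows to X_5: X_5 <- -2 if X_1 >= 4 else 4 no longer applies, and X_5 = 0.
X_3 = 2·X_2 - 2·X_1 - 3  [with X_2=2, X_1=-1]  = 3
X_4 = min(X_1, X_3)  [with X_1=-1, X_3=3]  = -1
X_6 = 2·X_5 - 3·X_4 + 2  [with X_5=0, X_4=-1]  = 5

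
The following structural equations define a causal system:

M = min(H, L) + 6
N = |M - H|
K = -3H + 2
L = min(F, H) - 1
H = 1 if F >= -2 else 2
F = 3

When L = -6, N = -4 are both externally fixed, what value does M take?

The joint intervention fixes L = -6, N = -4, removing each variable's own equation.
H = 1 if F >= -2 else 2  [with F=3]  = 1
M = min(H, L) + 6  [with H=1, L=-6]  = 0

0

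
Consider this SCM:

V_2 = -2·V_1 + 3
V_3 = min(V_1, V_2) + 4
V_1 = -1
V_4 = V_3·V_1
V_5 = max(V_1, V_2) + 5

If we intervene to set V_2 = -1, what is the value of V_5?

4

do(V_2=-1) replaces the equation V_2 = -2·V_1 + 3 with the constant V_2 = -1.
V_5 = max(V_1, V_2) + 5  [with V_1=-1, V_2=-1]  = 4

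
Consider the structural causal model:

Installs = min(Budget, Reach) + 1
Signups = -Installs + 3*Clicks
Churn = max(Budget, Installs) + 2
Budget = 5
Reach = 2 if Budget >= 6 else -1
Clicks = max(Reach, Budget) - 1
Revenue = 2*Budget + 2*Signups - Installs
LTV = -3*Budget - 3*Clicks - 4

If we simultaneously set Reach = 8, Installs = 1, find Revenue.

Setting Reach = 8, Installs = 1 by intervention discards those variables' equations.
Clicks = max(Reach, Budget) - 1  [with Reach=8, Budget=5]  = 7
Signups = -Installs + 3*Clicks  [with Installs=1, Clicks=7]  = 20
Revenue = 2*Budget + 2*Signups - Installs  [with Budget=5, Signups=20, Installs=1]  = 49

49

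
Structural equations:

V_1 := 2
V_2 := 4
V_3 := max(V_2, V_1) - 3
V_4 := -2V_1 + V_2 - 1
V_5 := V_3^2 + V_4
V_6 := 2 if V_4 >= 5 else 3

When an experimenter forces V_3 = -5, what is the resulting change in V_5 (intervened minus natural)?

24

do(V_3=-5) replaces the equation V_3 := max(V_2, V_1) - 3 with the constant V_3 = -5.
V_4 = -2V_1 + V_2 - 1  [with V_1=2, V_2=4]  = -1
V_5 = V_3^2 + V_4  [with V_3=-5, V_4=-1]  = 24
Without intervention: V_3 = max(V_2, V_1) - 3  [with V_2=4, V_1=2]  = 1; V_4 = -2V_1 + V_2 - 1  [with V_1=2, V_2=4]  = -1; V_5 = V_3^2 + V_4  [with V_3=1, V_4=-1]  = 0.
Change = 24 − 0 = 24.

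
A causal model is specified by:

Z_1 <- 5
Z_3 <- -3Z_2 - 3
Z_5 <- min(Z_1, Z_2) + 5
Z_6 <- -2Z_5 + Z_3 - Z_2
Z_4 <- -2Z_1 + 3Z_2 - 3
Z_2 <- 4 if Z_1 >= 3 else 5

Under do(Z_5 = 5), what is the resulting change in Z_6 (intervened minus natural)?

8

The intervention breaks the incoming arrows to Z_5: Z_5 <- min(Z_1, Z_2) + 5 no longer applies, and Z_5 = 5.
Z_2 = 4 if Z_1 >= 3 else 5  [with Z_1=5]  = 4
Z_3 = -3Z_2 - 3  [with Z_2=4]  = -15
Z_6 = -2Z_5 + Z_3 - Z_2  [with Z_5=5, Z_3=-15, Z_2=4]  = -29
Without intervention: Z_2 = 4 if Z_1 >= 3 else 5  [with Z_1=5]  = 4; Z_3 = -3Z_2 - 3  [with Z_2=4]  = -15; Z_5 = min(Z_1, Z_2) + 5  [with Z_1=5, Z_2=4]  = 9; Z_6 = -2Z_5 + Z_3 - Z_2  [with Z_5=9, Z_3=-15, Z_2=4]  = -37.
Change = -29 − (-37) = 8.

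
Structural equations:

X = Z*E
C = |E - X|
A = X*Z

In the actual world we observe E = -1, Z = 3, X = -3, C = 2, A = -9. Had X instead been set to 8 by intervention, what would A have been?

24

do(X=8) replaces the equation X = Z*E with the constant X = 8.
A = X*Z  [with X=8, Z=3]  = 24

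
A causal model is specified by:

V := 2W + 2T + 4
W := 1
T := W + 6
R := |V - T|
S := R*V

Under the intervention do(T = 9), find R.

15

Under do(T=9), the mechanism T := W + 6 is discarded; T is fixed at 9.
V = 2W + 2T + 4  [with W=1, T=9]  = 24
R = |V - T|  [with V=24, T=9]  = 15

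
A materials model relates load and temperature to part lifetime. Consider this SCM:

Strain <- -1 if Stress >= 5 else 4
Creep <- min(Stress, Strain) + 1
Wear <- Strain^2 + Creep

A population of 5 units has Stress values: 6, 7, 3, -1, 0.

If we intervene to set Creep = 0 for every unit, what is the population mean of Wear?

10

do(Creep=0) breaks Creep's dependence on Stress. With Creep=0 fixed, Wear across the units is 1, 1, 16, 16, 16, mean 10.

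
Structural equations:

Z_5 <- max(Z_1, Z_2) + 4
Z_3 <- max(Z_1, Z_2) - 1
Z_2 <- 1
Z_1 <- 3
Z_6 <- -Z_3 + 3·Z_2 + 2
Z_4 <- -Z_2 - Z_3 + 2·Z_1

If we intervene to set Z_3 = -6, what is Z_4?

11

The intervention breaks the incoming arrows to Z_3: Z_3 <- max(Z_1, Z_2) - 1 no longer applies, and Z_3 = -6.
Z_4 = -Z_2 - Z_3 + 2·Z_1  [with Z_2=1, Z_3=-6, Z_1=3]  = 11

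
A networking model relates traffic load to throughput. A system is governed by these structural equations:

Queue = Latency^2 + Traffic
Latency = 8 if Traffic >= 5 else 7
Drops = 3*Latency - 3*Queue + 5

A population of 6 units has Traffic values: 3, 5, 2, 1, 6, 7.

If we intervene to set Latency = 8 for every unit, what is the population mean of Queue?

68

Under do(Latency=8), Latency's equation is replaced by Latency=8 for every unit. Per-unit Queue: 67, 69, 66, 65, 70, 71. Mean = 68.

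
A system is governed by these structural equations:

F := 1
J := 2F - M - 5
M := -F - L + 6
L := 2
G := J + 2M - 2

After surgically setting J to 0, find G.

Intervening sets J = 0 and removes its equation (J := 2F - M - 5).
M = -F - L + 6  [with F=1, L=2]  = 3
G = J + 2M - 2  [with J=0, M=3]  = 4

4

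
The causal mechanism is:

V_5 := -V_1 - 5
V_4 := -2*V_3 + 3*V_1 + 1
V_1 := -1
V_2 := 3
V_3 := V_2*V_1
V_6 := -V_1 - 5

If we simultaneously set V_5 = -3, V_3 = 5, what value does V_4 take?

-12

Under do(V_5 = -3, V_3 = 5), each intervened variable's structural equation is replaced by its fixed value.
V_4 = -2*V_3 + 3*V_1 + 1  [with V_3=5, V_1=-1]  = -12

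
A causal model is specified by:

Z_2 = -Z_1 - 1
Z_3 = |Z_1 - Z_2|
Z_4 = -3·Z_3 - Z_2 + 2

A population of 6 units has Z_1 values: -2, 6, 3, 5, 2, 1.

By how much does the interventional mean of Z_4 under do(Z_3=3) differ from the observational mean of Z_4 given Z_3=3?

The intervention sets Z_3=3 in all 6 units regardless of Z_1. Recomputing Z_4 per unit gives -8, 0, -3, -1, -4, -5; average -3.5.
Observing Z_3=3 restricts to units where Z_3's equation naturally yields 3: Z_1 ∈ {-2, 1}. In that subpopulation Z_4 = -8, -5, mean -6.5.
Difference = -3.5 − (-6.5) = 3.

3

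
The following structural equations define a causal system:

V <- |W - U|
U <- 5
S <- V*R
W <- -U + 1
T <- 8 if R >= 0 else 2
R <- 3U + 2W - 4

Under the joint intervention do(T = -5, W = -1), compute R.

9

The joint intervention fixes T = -5, W = -1, removing each variable's own equation.
R = 3U + 2W - 4  [with U=5, W=-1]  = 9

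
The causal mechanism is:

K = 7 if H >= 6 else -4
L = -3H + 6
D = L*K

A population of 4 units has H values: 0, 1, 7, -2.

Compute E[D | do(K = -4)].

Under do(K=-4), K's equation is replaced by K=-4 for every unit. Per-unit D: -24, -12, 60, -48. Mean = -6.

-6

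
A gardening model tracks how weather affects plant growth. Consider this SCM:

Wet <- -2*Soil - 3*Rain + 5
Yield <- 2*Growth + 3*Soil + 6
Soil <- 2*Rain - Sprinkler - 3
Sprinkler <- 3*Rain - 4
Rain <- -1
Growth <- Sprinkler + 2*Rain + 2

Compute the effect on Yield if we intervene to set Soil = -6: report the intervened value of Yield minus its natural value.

-24

The intervention breaks the incoming arrows to Soil: Soil <- 2*Rain - Sprinkler - 3 no longer applies, and Soil = -6.
Sprinkler = 3*Rain - 4  [with Rain=-1]  = -7
Growth = Sprinkler + 2*Rain + 2  [with Sprinkler=-7, Rain=-1]  = -7
Yield = 2*Growth + 3*Soil + 6  [with Growth=-7, Soil=-6]  = -26
Without intervention: Sprinkler = 3*Rain - 4  [with Rain=-1]  = -7; Soil = 2*Rain - Sprinkler - 3  [with Rain=-1, Sprinkler=-7]  = 2; Growth = Sprinkler + 2*Rain + 2  [with Sprinkler=-7, Rain=-1]  = -7; Yield = 2*Growth + 3*Soil + 6  [with Growth=-7, Soil=2]  = -2.
Change = -26 − (-2) = -24.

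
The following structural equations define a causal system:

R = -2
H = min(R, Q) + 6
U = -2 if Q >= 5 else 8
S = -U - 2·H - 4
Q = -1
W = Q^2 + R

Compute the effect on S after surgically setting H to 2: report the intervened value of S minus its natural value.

The intervention breaks the incoming arrows to H: H = min(R, Q) + 6 no longer applies, and H = 2.
U = -2 if Q >= 5 else 8  [with Q=-1]  = 8
S = -U - 2·H - 4  [with U=8, H=2]  = -16
Without intervention: H = min(R, Q) + 6  [with R=-2, Q=-1]  = 4; U = -2 if Q >= 5 else 8  [with Q=-1]  = 8; S = -U - 2·H - 4  [with U=8, H=4]  = -20.
Change = -16 − (-20) = 4.

4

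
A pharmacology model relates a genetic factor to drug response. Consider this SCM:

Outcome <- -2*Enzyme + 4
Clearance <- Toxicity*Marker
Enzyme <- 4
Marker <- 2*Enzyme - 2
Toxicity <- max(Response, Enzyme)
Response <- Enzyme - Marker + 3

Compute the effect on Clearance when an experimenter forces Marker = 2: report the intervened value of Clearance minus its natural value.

-14

do(Marker=2) replaces the equation Marker <- 2*Enzyme - 2 with the constant Marker = 2.
Response = Enzyme - Marker + 3  [with Enzyme=4, Marker=2]  = 5
Toxicity = max(Response, Enzyme)  [with Response=5, Enzyme=4]  = 5
Clearance = Toxicity*Marker  [with Toxicity=5, Marker=2]  = 10
Without intervention: Marker = 2*Enzyme - 2  [with Enzyme=4]  = 6; Response = Enzyme - Marker + 3  [with Enzyme=4, Marker=6]  = 1; Toxicity = max(Response, Enzyme)  [with Response=1, Enzyme=4]  = 4; Clearance = Toxicity*Marker  [with Toxicity=4, Marker=6]  = 24.
Change = 10 − 24 = -14.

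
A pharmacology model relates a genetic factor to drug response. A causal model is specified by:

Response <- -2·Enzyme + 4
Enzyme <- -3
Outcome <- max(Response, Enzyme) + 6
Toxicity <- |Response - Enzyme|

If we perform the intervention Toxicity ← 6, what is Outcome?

The intervention breaks the incoming arrows to Toxicity: Toxicity <- |Response - Enzyme| no longer applies, and Toxicity = 6.
Outcome is not downstream of the intervention, so its value is determined by the original equations.
Response = -2·Enzyme + 4  [with Enzyme=-3]  = 10
Outcome = max(Response, Enzyme) + 6  [with Response=10, Enzyme=-3]  = 16

16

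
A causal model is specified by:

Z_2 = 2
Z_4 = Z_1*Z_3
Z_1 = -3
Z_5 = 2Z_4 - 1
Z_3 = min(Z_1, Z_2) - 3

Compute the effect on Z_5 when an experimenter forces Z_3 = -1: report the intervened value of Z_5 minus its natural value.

-30

do(Z_3=-1) replaces the equation Z_3 = min(Z_1, Z_2) - 3 with the constant Z_3 = -1.
Z_4 = Z_1*Z_3  [with Z_1=-3, Z_3=-1]  = 3
Z_5 = 2Z_4 - 1  [with Z_4=3]  = 5
Without intervention: Z_3 = min(Z_1, Z_2) - 3  [with Z_1=-3, Z_2=2]  = -6; Z_4 = Z_1*Z_3  [with Z_1=-3, Z_3=-6]  = 18; Z_5 = 2Z_4 - 1  [with Z_4=18]  = 35.
Change = 5 − 35 = -30.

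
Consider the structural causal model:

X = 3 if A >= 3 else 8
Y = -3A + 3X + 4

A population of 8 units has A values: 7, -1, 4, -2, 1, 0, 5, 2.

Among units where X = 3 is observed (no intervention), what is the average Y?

-3

E[Y|X=3] averages over only the 3 units with X=3 (A = 7, 4, 5): Y = -8, 1, -2, mean -3.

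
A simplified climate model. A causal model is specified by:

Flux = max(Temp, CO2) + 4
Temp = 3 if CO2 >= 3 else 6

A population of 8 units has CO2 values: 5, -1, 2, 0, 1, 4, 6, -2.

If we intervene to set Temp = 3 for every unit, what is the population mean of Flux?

7.75

Under do(Temp=3), Temp's equation is replaced by Temp=3 for every unit. Per-unit Flux: 9, 7, 7, 7, 7, 8, 10, 7. Mean = 7.75.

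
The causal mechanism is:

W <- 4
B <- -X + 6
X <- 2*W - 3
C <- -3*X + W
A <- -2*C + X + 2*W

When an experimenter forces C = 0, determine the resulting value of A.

13

The intervention breaks the incoming arrows to C: C <- -3*X + W no longer applies, and C = 0.
X = 2*W - 3  [with W=4]  = 5
A = -2*C + X + 2*W  [with C=0, X=5, W=4]  = 13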